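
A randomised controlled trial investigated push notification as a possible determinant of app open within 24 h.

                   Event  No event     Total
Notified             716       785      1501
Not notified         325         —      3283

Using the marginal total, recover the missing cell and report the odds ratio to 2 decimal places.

The missing cell is in the unexposed row: 3283 − 325 = 2958.
So a = 716, b = 785, c = 325, d = 2958.
OR = (a·d)/(b·c) = (716 × 2958) / (785 × 325) = 2117928 / 255125 = 8.30153

8.30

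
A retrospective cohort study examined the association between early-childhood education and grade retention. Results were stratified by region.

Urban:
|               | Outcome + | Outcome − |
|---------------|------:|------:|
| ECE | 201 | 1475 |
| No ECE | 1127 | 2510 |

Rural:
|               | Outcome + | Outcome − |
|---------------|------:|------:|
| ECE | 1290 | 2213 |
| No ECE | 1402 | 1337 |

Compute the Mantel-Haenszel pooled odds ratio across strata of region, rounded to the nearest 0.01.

0.46

OR_MH = Σ(aᵢdᵢ/nᵢ) / Σ(bᵢcᵢ/nᵢ), where nᵢ is the stratum total.
Stratum 1 (Urban): n = 5313; a·d/n = 201·2510/5313 = 94.9577; b·c/n = 1475·1127/5313 = 312.8788
Stratum 2 (Rural): n = 6242; a·d/n = 1290·1337/6242 = 276.3105; b·c/n = 2213·1402/6242 = 497.0564
OR_MH = (94.9577 + 276.3105) / (312.8788 + 497.0564) = 371.2681 / 809.9352 = 0.45839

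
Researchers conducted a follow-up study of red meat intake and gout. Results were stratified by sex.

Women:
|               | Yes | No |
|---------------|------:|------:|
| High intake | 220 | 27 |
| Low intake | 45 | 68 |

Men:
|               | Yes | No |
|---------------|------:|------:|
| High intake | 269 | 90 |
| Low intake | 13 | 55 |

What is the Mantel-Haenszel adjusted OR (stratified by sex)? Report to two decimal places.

OR_MH = Σ(aᵢdᵢ/nᵢ) / Σ(bᵢcᵢ/nᵢ), where nᵢ is the stratum total.
Stratum 1 (Women): n = 360; a·d/n = 220·68/360 = 41.5556; b·c/n = 27·45/360 = 3.3750
Stratum 2 (Men): n = 427; a·d/n = 269·55/427 = 34.6487; b·c/n = 90·13/427 = 2.7400
OR_MH = (41.5556 + 34.6487) / (3.3750 + 2.7400) = 76.2043 / 6.1150 = 12.46176

12.46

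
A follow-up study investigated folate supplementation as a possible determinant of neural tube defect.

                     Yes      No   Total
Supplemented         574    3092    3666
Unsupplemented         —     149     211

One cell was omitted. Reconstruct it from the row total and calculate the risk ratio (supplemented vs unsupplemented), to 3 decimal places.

0.533

The missing cell is in the unexposed row: 211 − 149 = 62.
So a = 574, b = 3092, c = 62, d = 149.
RR = [a/(a+b)] / [c/(c+d)] = (574/3666) / (62/211) = 0.15657/0.29384 = 0.53286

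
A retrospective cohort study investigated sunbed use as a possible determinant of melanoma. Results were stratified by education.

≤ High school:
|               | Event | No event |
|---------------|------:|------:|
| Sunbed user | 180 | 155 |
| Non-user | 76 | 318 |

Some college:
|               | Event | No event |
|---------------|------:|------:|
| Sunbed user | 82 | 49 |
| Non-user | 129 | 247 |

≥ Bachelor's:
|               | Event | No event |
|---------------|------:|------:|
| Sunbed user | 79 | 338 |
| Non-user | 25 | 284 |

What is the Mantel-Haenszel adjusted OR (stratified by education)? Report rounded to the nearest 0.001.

3.710

OR_MH = Σ(aᵢdᵢ/nᵢ) / Σ(bᵢcᵢ/nᵢ), where nᵢ is the stratum total.
Stratum 1 (≤ High school): n = 729; a·d/n = 180·318/729 = 78.5185; b·c/n = 155·76/729 = 16.1591
Stratum 2 (Some college): n = 507; a·d/n = 82·247/507 = 39.9487; b·c/n = 49·129/507 = 12.4675
Stratum 3 (≥ Bachelor's): n = 726; a·d/n = 79·284/726 = 30.9036; b·c/n = 338·25/726 = 11.6391
OR_MH = (78.5185 + 39.9487 + 30.9036) / (16.1591 + 12.4675 + 11.6391) = 149.3708 / 40.2657 = 3.70963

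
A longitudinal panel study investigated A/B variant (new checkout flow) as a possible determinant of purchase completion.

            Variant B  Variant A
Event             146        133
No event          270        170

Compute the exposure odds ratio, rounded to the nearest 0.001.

Reading the table with exposure as columns: a = 146 (Variant B, case), b = 270 (Variant B, non-case), c = 133 (Variant A, case), d = 170.
OR = (a·d)/(b·c) = (146 × 170) / (270 × 133) = 24820 / 35910 = 0.69117
Exposure is associated with lower odds of purchase completion (OR = 0.69 < 1).

0.691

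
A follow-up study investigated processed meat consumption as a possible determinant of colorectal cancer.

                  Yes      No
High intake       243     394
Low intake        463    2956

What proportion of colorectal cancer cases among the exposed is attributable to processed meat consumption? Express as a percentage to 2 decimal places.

Cells: a = 243, b = 394, c = 463, d = 2956.
Risk in exposed = 243/637 = 0.38148; risk in unexposed = 463/3419 = 0.13542.
RR = 0.38148/0.13542 = 2.81699
AR% = (RR − 1)/RR × 100 = (2.81699 − 1)/2.81699 × 100 = 64.5011%

64.50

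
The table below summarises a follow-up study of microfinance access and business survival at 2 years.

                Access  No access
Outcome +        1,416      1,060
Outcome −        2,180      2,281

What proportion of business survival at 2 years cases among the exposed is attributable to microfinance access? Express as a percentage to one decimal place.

19.4

Reading the table with exposure as columns: a = 1416 (Access, case), b = 2180 (Access, non-case), c = 1060 (No access, case), d = 2281.
Risk in exposed = 1416/3596 = 0.39377; risk in unexposed = 1060/3341 = 0.31727.
RR = 0.39377/0.31727 = 1.24112
AR% = (RR − 1)/RR × 100 = (1.24112 − 1)/1.24112 × 100 = 19.4277%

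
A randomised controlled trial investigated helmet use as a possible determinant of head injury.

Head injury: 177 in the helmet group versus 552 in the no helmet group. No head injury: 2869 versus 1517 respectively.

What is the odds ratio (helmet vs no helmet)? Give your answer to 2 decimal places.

0.17

From the description: a = 177, b = 2869, c = 552, d = 1517.
OR = (a·d)/(b·c) = (177 × 1517) / (2869 × 552) = 268509 / 1583688 = 0.16955
Exposure is associated with lower odds of head injury (OR = 0.17 < 1).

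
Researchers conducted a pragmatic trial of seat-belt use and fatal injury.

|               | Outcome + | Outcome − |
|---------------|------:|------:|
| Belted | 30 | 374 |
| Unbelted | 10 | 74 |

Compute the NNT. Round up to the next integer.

23

Risk in treated group = 30/404 = 0.07426; risk in control = 10/84 = 0.11905.
Absolute risk reduction = 0.11905 − 0.07426 = 0.04479
NNT = 1 / ARR = 1 / 0.04479 = 22.326 → round up → 23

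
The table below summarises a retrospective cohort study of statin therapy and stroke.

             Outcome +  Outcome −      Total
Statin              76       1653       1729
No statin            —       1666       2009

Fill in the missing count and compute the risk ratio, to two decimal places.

0.26

The missing cell is in the unexposed row: 2009 − 1666 = 343.
So a = 76, b = 1653, c = 343, d = 1666.
RR = [a/(a+b)] / [c/(c+d)] = (76/1729) / (343/2009) = 0.04396/0.17073 = 0.25746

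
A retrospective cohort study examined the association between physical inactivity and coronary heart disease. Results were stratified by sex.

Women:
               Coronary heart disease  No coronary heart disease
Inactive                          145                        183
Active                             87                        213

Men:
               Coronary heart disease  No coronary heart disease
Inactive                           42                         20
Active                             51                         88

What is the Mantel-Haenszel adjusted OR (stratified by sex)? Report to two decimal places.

2.22

OR_MH = Σ(aᵢdᵢ/nᵢ) / Σ(bᵢcᵢ/nᵢ), where nᵢ is the stratum total.
Stratum 1 (Women): n = 628; a·d/n = 145·213/628 = 49.1799; b·c/n = 183·87/628 = 25.3519
Stratum 2 (Men): n = 201; a·d/n = 42·88/201 = 18.3881; b·c/n = 20·51/201 = 5.0746
OR_MH = (49.1799 + 18.3881) / (25.3519 + 5.0746) = 67.5680 / 30.4265 = 2.22069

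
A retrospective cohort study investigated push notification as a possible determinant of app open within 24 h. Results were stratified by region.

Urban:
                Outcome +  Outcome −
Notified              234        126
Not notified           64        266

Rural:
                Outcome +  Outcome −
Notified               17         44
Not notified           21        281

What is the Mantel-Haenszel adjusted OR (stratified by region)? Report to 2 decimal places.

OR_MH = Σ(aᵢdᵢ/nᵢ) / Σ(bᵢcᵢ/nᵢ), where nᵢ is the stratum total.
Stratum 1 (Urban): n = 690; a·d/n = 234·266/690 = 90.2087; b·c/n = 126·64/690 = 11.6870
Stratum 2 (Rural): n = 363; a·d/n = 17·281/363 = 13.1598; b·c/n = 44·21/363 = 2.5455
OR_MH = (90.2087 + 13.1598) / (11.6870 + 2.5455) = 103.3685 / 14.2324 = 7.26289

7.26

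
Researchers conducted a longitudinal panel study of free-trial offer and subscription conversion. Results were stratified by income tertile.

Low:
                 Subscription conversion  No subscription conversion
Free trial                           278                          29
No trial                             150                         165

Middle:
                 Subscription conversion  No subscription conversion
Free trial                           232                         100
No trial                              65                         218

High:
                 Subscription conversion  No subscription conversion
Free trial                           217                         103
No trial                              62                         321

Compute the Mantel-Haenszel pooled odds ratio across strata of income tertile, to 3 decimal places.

9.572

OR_MH = Σ(aᵢdᵢ/nᵢ) / Σ(bᵢcᵢ/nᵢ), where nᵢ is the stratum total.
Stratum 1 (Low): n = 622; a·d/n = 278·165/622 = 73.7460; b·c/n = 29·150/622 = 6.9936
Stratum 2 (Middle): n = 615; a·d/n = 232·218/615 = 82.2374; b·c/n = 100·65/615 = 10.5691
Stratum 3 (High): n = 703; a·d/n = 217·321/703 = 99.0853; b·c/n = 103·62/703 = 9.0839
OR_MH = (73.7460 + 82.2374 + 99.0853) / (6.9936 + 10.5691 + 9.0839) = 255.0687 / 26.6466 = 9.57228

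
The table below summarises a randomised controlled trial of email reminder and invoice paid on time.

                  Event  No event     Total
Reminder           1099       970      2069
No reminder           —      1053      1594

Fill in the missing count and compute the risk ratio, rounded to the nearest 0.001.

The missing cell is in the unexposed row: 1594 − 1053 = 541.
So a = 1099, b = 970, c = 541, d = 1053.
RR = [a/(a+b)] / [c/(c+d)] = (1099/2069) / (541/1594) = 0.53117/0.33940 = 1.56505

1.565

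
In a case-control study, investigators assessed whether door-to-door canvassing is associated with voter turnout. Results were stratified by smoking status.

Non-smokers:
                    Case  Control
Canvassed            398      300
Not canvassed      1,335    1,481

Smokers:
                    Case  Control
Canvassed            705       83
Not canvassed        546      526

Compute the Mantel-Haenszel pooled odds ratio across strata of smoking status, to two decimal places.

OR_MH = Σ(aᵢdᵢ/nᵢ) / Σ(bᵢcᵢ/nᵢ), where nᵢ is the stratum total.
Stratum 1 (Non-smokers): n = 3514; a·d/n = 398·1481/3514 = 167.7399; b·c/n = 300·1335/3514 = 113.9727
Stratum 2 (Smokers): n = 1860; a·d/n = 705·526/1860 = 199.3710; b·c/n = 83·546/1860 = 24.3645
OR_MH = (167.7399 + 199.3710) / (113.9727 + 24.3645) = 367.1109 / 138.3372 = 2.65374

2.65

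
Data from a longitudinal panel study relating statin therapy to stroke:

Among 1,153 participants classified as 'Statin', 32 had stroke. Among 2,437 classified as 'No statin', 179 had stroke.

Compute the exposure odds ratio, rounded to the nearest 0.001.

0.360

From the description: a = 32, b = 1121, c = 179, d = 2258.
OR = (a·d)/(b·c) = (32 × 2258) / (1121 × 179) = 72256 / 200659 = 0.36009
Exposure is associated with lower odds of stroke (OR = 0.36 < 1).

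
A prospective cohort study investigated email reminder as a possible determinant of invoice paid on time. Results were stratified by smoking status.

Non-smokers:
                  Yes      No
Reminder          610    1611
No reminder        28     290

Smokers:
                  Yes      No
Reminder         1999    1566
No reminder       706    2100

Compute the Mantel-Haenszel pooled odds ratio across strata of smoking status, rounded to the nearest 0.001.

OR_MH = Σ(aᵢdᵢ/nᵢ) / Σ(bᵢcᵢ/nᵢ), where nᵢ is the stratum total.
Stratum 1 (Non-smokers): n = 2539; a·d/n = 610·290/2539 = 69.6731; b·c/n = 1611·28/2539 = 17.7660
Stratum 2 (Smokers): n = 6371; a·d/n = 1999·2100/6371 = 658.9075; b·c/n = 1566·706/6371 = 173.5357
OR_MH = (69.6731 + 658.9075) / (17.7660 + 173.5357) = 728.5806 / 191.3018 = 3.80854

3.809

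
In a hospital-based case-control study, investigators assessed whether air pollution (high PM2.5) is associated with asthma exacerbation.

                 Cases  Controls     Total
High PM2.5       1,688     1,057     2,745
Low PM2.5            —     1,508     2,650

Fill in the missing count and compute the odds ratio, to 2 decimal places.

2.11

The missing cell is in the unexposed row: 2650 − 1508 = 1142.
So a = 1688, b = 1057, c = 1142, d = 1508.
OR = (a·d)/(b·c) = (1688 × 1508) / (1057 × 1142) = 2545504 / 1207094 = 2.10879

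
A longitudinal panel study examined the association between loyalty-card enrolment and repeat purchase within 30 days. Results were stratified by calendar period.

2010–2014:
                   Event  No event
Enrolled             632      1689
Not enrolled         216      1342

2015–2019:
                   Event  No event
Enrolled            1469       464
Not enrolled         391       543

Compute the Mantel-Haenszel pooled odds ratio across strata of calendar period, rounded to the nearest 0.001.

3.158

OR_MH = Σ(aᵢdᵢ/nᵢ) / Σ(bᵢcᵢ/nᵢ), where nᵢ is the stratum total.
Stratum 1 (2010–2014): n = 3879; a·d/n = 632·1342/3879 = 218.6502; b·c/n = 1689·216/3879 = 94.0510
Stratum 2 (2015–2019): n = 2867; a·d/n = 1469·543/2867 = 278.2236; b·c/n = 464·391/2867 = 63.2801
OR_MH = (218.6502 + 278.2236) / (94.0510 + 63.2801) = 496.8737 / 157.3311 = 3.15814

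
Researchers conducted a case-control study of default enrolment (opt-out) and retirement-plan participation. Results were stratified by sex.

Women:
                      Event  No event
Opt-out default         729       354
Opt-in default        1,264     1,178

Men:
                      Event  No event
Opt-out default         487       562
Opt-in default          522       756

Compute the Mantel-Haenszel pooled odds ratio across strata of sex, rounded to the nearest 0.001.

OR_MH = Σ(aᵢdᵢ/nᵢ) / Σ(bᵢcᵢ/nᵢ), where nᵢ is the stratum total.
Stratum 1 (Women): n = 3525; a·d/n = 729·1178/3525 = 243.6204; b·c/n = 354·1264/3525 = 126.9379
Stratum 2 (Men): n = 2327; a·d/n = 487·756/2327 = 158.2174; b·c/n = 562·522/2327 = 126.0696
OR_MH = (243.6204 + 158.2174) / (126.9379 + 126.0696) = 401.8379 / 253.0075 = 1.58824

1.588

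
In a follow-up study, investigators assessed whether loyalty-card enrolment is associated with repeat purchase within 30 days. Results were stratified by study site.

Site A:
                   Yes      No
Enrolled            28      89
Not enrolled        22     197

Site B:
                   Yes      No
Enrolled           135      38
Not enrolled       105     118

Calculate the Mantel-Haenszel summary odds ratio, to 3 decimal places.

OR_MH = Σ(aᵢdᵢ/nᵢ) / Σ(bᵢcᵢ/nᵢ), where nᵢ is the stratum total.
Stratum 1 (Site A): n = 336; a·d/n = 28·197/336 = 16.4167; b·c/n = 89·22/336 = 5.8274
Stratum 2 (Site B): n = 396; a·d/n = 135·118/396 = 40.2273; b·c/n = 38·105/396 = 10.0758
OR_MH = (16.4167 + 40.2273) / (5.8274 + 10.0758) = 56.6439 / 15.9031 = 3.56181

3.562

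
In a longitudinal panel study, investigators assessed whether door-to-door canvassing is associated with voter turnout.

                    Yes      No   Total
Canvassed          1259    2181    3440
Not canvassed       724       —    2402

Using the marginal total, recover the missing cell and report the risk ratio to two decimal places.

1.21

The missing cell is in the unexposed row: 2402 − 724 = 1678.
So a = 1259, b = 2181, c = 724, d = 1678.
RR = [a/(a+b)] / [c/(c+d)] = (1259/3440) / (724/2402) = 0.36599/0.30142 = 1.21423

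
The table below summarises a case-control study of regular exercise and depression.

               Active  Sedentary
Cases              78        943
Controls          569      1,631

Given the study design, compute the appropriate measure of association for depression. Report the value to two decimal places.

0.24

Reading the table with exposure as columns: a = 78 (Active, case), b = 569 (Active, non-case), c = 943 (Sedentary, case), d = 1631.
This is a case-control study: participants were sampled on outcome status, so risks in the source population cannot be estimated directly — relative risk is not valid here. The odds ratio is the appropriate measure.
OR = (a·d)/(b·c) = (78 × 1631) / (569 × 943) = 127218 / 536567 = 0.23710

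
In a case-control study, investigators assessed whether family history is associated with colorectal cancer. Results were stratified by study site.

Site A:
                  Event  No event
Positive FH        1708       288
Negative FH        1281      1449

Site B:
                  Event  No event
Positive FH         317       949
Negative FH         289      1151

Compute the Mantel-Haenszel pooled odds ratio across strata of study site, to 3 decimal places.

OR_MH = Σ(aᵢdᵢ/nᵢ) / Σ(bᵢcᵢ/nᵢ), where nᵢ is the stratum total.
Stratum 1 (Site A): n = 4726; a·d/n = 1708·1449/4726 = 523.6758; b·c/n = 288·1281/4726 = 78.0635
Stratum 2 (Site B): n = 2706; a·d/n = 317·1151/2706 = 134.8363; b·c/n = 949·289/2706 = 101.3529
OR_MH = (523.6758 + 134.8363) / (78.0635 + 101.3529) = 658.5121 / 179.4164 = 3.67030

3.670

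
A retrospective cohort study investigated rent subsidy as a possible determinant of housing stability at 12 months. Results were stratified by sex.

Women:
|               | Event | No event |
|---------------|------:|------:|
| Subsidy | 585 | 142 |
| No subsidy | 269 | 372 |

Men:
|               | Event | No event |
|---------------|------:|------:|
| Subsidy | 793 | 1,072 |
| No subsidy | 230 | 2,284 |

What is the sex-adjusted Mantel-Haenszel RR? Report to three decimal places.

RR_MH = Σ(aᵢ·n₀ᵢ/nᵢ) / Σ(cᵢ·n₁ᵢ/nᵢ), with n₁ᵢ = aᵢ+bᵢ (exposed), n₀ᵢ = cᵢ+dᵢ (unexposed), nᵢ = n₁ᵢ+n₀ᵢ.
Stratum 1 (Women): n₁ = 727, n₀ = 641, n = 1368; a·n₀/n = 585·641/1368 = 274.1118; c·n₁/n = 269·727/1368 = 142.9554
Stratum 2 (Men): n₁ = 1865, n₀ = 2514, n = 4379; a·n₀/n = 793·2514/4379 = 455.2642; c·n₁/n = 230·1865/4379 = 97.9562
RR_MH = (274.1118 + 455.2642) / (142.9554 + 97.9562) = 729.3761 / 240.9116 = 3.02757

3.028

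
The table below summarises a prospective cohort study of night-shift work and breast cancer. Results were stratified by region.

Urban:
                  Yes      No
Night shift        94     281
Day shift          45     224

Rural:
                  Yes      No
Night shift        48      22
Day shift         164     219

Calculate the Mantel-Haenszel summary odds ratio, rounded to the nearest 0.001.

2.025

OR_MH = Σ(aᵢdᵢ/nᵢ) / Σ(bᵢcᵢ/nᵢ), where nᵢ is the stratum total.
Stratum 1 (Urban): n = 644; a·d/n = 94·224/644 = 32.6957; b·c/n = 281·45/644 = 19.6351
Stratum 2 (Rural): n = 453; a·d/n = 48·219/453 = 23.2053; b·c/n = 22·164/453 = 7.9647
OR_MH = (32.6957 + 23.2053) / (19.6351 + 7.9647) = 55.9010 / 27.5998 = 2.02541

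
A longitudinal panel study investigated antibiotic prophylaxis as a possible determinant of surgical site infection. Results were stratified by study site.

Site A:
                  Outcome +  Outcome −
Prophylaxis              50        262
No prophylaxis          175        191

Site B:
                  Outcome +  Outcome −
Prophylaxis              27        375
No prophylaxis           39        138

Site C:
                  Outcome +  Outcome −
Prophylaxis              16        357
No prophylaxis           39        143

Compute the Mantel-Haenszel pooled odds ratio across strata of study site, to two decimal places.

0.21

OR_MH = Σ(aᵢdᵢ/nᵢ) / Σ(bᵢcᵢ/nᵢ), where nᵢ is the stratum total.
Stratum 1 (Site A): n = 678; a·d/n = 50·191/678 = 14.0855; b·c/n = 262·175/678 = 67.6254
Stratum 2 (Site B): n = 579; a·d/n = 27·138/579 = 6.4352; b·c/n = 375·39/579 = 25.2591
Stratum 3 (Site C): n = 555; a·d/n = 16·143/555 = 4.1225; b·c/n = 357·39/555 = 25.0865
OR_MH = (14.0855 + 6.4352 + 4.1225) / (67.6254 + 25.2591 + 25.0865) = 24.6433 / 117.9709 = 0.20889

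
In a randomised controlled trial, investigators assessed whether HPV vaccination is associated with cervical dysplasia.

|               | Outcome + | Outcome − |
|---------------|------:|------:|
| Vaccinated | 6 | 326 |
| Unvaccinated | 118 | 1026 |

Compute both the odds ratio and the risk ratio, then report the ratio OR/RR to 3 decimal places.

Cells: a = 6, b = 326, c = 118, d = 1026.
OR = (6·1026)/(326·118) = 6156/38468 = 0.16003
Risk in exposed = 6/332 = 0.01807; risk in unexposed = 118/1144 = 0.10315; RR = 0.17521
OR/RR = 0.16003 / 0.17521 = 0.91336
The outcome is not rare, so the OR lies further from 1 than the RR.

0.913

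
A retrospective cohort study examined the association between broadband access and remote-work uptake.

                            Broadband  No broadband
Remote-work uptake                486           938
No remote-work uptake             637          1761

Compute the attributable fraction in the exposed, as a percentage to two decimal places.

19.69

Reading the table with exposure as columns: a = 486 (Broadband, case), b = 637 (Broadband, non-case), c = 938 (No broadband, case), d = 1761.
Risk in exposed = 486/1123 = 0.43277; risk in unexposed = 938/2699 = 0.34754.
RR = 0.43277/0.34754 = 1.24525
AR% = (RR − 1)/RR × 100 = (1.24525 − 1)/1.24525 × 100 = 19.6948%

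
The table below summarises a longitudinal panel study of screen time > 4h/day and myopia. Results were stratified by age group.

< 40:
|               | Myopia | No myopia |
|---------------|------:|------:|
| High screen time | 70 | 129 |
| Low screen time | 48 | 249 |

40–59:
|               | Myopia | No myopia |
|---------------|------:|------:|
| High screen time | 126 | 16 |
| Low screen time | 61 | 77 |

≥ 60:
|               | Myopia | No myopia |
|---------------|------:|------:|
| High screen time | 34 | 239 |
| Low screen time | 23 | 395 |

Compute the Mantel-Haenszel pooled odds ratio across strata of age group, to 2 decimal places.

3.73

OR_MH = Σ(aᵢdᵢ/nᵢ) / Σ(bᵢcᵢ/nᵢ), where nᵢ is the stratum total.
Stratum 1 (< 40): n = 496; a·d/n = 70·249/496 = 35.1411; b·c/n = 129·48/496 = 12.4839
Stratum 2 (40–59): n = 280; a·d/n = 126·77/280 = 34.6500; b·c/n = 16·61/280 = 3.4857
Stratum 3 (≥ 60): n = 691; a·d/n = 34·395/691 = 19.4356; b·c/n = 239·23/691 = 7.9551
OR_MH = (35.1411 + 34.6500 + 19.4356) / (12.4839 + 3.4857 + 7.9551) = 89.2267 / 23.9247 = 3.72948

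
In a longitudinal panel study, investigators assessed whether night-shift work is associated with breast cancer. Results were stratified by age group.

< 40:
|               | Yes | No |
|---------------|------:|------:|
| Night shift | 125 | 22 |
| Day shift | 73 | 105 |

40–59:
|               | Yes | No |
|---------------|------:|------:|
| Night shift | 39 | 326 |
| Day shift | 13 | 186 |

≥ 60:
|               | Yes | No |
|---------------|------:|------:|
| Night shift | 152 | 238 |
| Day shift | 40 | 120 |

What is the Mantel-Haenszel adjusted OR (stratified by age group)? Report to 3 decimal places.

OR_MH = Σ(aᵢdᵢ/nᵢ) / Σ(bᵢcᵢ/nᵢ), where nᵢ is the stratum total.
Stratum 1 (< 40): n = 325; a·d/n = 125·105/325 = 40.3846; b·c/n = 22·73/325 = 4.9415
Stratum 2 (40–59): n = 564; a·d/n = 39·186/564 = 12.8617; b·c/n = 326·13/564 = 7.5142
Stratum 3 (≥ 60): n = 550; a·d/n = 152·120/550 = 33.1636; b·c/n = 238·40/550 = 17.3091
OR_MH = (40.3846 + 12.8617 + 33.1636) / (4.9415 + 7.5142 + 17.3091) = 86.4100 / 29.7648 = 2.90309

2.903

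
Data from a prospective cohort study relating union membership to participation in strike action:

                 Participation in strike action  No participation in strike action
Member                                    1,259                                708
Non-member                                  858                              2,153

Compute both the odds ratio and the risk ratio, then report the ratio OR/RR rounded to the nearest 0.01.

Cells: a = 1259, b = 708, c = 858, d = 2153.
OR = (1259·2153)/(708·858) = 2710627/607464 = 4.46220
Risk in exposed = 1259/1967 = 0.64006; risk in unexposed = 858/3011 = 0.28496; RR = 2.24618
OR/RR = 4.46220 / 2.24618 = 1.98657
The outcome is not rare, so the OR lies further from 1 than the RR.

1.99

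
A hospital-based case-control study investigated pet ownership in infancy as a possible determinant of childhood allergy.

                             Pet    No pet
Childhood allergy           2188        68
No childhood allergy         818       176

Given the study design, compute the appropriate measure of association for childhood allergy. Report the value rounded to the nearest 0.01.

6.92

Reading the table with exposure as columns: a = 2188 (Pet, case), b = 818 (Pet, non-case), c = 68 (No pet, case), d = 176.
This is a hospital-based case-control study: participants were sampled on outcome status, so risks in the source population cannot be estimated directly — relative risk is not valid here. The odds ratio is the appropriate measure.
OR = (a·d)/(b·c) = (2188 × 176) / (818 × 68) = 385088 / 55624 = 6.92305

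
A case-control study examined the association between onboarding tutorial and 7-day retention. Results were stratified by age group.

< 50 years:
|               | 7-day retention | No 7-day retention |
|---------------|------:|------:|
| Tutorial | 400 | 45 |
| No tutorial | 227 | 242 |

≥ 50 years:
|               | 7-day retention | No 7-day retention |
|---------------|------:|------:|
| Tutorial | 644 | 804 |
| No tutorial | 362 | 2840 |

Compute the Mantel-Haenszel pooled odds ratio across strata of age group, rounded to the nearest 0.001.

6.768

OR_MH = Σ(aᵢdᵢ/nᵢ) / Σ(bᵢcᵢ/nᵢ), where nᵢ is the stratum total.
Stratum 1 (< 50 years): n = 914; a·d/n = 400·242/914 = 105.9081; b·c/n = 45·227/914 = 11.1761
Stratum 2 (≥ 50 years): n = 4650; a·d/n = 644·2840/4650 = 393.3247; b·c/n = 804·362/4650 = 62.5910
OR_MH = (105.9081 + 393.3247) / (11.1761 + 62.5910) = 499.2328 / 73.7671 = 6.76769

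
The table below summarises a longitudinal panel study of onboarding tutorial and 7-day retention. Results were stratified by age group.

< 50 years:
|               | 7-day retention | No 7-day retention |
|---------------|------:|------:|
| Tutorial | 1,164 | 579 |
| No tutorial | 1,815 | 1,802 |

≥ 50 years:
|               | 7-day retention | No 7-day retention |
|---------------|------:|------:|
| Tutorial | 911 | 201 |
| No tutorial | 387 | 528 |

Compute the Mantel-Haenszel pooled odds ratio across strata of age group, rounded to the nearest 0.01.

2.68

OR_MH = Σ(aᵢdᵢ/nᵢ) / Σ(bᵢcᵢ/nᵢ), where nᵢ is the stratum total.
Stratum 1 (< 50 years): n = 5360; a·d/n = 1164·1802/5360 = 391.3299; b·c/n = 579·1815/5360 = 196.0606
Stratum 2 (≥ 50 years): n = 2027; a·d/n = 911·528/2027 = 237.3004; b·c/n = 201·387/2027 = 38.3754
OR_MH = (391.3299 + 237.3004) / (196.0606 + 38.3754) = 628.6303 / 234.4361 = 2.68146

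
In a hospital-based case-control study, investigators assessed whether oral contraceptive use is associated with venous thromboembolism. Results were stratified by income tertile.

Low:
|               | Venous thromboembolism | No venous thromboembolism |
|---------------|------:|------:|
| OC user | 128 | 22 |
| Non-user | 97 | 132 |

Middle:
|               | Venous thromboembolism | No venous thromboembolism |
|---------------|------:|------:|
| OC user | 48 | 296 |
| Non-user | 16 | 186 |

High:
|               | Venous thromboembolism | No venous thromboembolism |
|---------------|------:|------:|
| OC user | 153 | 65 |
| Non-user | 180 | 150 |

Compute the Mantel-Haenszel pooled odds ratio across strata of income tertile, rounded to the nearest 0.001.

OR_MH = Σ(aᵢdᵢ/nᵢ) / Σ(bᵢcᵢ/nᵢ), where nᵢ is the stratum total.
Stratum 1 (Low): n = 379; a·d/n = 128·132/379 = 44.5805; b·c/n = 22·97/379 = 5.6306
Stratum 2 (Middle): n = 546; a·d/n = 48·186/546 = 16.3516; b·c/n = 296·16/546 = 8.6740
Stratum 3 (High): n = 548; a·d/n = 153·150/548 = 41.8796; b·c/n = 65·180/548 = 21.3504
OR_MH = (44.5805 + 16.3516 + 41.8796) / (5.6306 + 8.6740 + 21.3504) = 102.8117 / 35.6550 = 2.88352

2.884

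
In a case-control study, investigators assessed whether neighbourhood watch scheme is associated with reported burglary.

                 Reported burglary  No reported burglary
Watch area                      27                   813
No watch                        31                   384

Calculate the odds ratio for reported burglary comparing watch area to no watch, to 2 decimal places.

Cells: a = 27, b = 813, c = 31, d = 384.
OR = (a·d)/(b·c) = (27 × 384) / (813 × 31) = 10368 / 25203 = 0.41138
Exposure is associated with lower odds of reported burglary (OR = 0.41 < 1).

0.41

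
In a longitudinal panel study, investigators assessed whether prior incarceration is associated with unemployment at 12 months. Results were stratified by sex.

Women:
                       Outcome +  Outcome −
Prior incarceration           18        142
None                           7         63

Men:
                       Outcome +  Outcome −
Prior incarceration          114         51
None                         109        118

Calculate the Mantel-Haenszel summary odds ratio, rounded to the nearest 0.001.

OR_MH = Σ(aᵢdᵢ/nᵢ) / Σ(bᵢcᵢ/nᵢ), where nᵢ is the stratum total.
Stratum 1 (Women): n = 230; a·d/n = 18·63/230 = 4.9304; b·c/n = 142·7/230 = 4.3217
Stratum 2 (Men): n = 392; a·d/n = 114·118/392 = 34.3163; b·c/n = 51·109/392 = 14.1811
OR_MH = (4.9304 + 34.3163) / (4.3217 + 14.1811) = 39.2468 / 18.5029 = 2.12112

2.121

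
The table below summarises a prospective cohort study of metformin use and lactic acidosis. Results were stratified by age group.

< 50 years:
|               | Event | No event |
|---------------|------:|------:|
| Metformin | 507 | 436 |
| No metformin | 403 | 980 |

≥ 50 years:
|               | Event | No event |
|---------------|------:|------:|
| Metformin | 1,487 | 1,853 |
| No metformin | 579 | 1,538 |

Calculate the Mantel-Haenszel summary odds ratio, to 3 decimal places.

OR_MH = Σ(aᵢdᵢ/nᵢ) / Σ(bᵢcᵢ/nᵢ), where nᵢ is the stratum total.
Stratum 1 (< 50 years): n = 2326; a·d/n = 507·980/2326 = 213.6113; b·c/n = 436·403/2326 = 75.5408
Stratum 2 (≥ 50 years): n = 5457; a·d/n = 1487·1538/5457 = 419.0958; b·c/n = 1853·579/5457 = 196.6075
OR_MH = (213.6113 + 419.0958) / (75.5408 + 196.6075) = 632.7072 / 272.1483 = 2.32486

2.325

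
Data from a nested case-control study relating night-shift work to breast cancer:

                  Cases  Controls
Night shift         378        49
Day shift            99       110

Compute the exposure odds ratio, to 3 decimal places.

Cells: a = 378, b = 49, c = 99, d = 110.
OR = (a·d)/(b·c) = (378 × 110) / (49 × 99) = 41580 / 4851 = 8.57143
The odds of breast cancer are about 8.57 times as high in the night shift group.

8.571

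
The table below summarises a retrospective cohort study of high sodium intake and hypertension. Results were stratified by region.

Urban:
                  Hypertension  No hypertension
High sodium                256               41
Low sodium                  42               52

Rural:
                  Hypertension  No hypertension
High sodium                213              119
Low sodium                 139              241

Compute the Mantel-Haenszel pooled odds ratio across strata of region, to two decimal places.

3.84

OR_MH = Σ(aᵢdᵢ/nᵢ) / Σ(bᵢcᵢ/nᵢ), where nᵢ is the stratum total.
Stratum 1 (Urban): n = 391; a·d/n = 256·52/391 = 34.0460; b·c/n = 41·42/391 = 4.4041
Stratum 2 (Rural): n = 712; a·d/n = 213·241/712 = 72.0969; b·c/n = 119·139/712 = 23.2317
OR_MH = (34.0460 + 72.0969) / (4.4041 + 23.2317) = 106.1429 / 27.6358 = 3.84077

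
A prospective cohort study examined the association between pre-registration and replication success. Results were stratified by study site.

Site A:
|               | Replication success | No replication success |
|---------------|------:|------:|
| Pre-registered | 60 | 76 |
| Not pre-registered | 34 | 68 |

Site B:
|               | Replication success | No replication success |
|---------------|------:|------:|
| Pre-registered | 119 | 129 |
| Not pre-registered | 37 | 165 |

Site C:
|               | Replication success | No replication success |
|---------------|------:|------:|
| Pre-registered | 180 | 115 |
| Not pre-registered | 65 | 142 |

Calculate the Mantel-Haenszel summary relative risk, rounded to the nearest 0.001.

RR_MH = Σ(aᵢ·n₀ᵢ/nᵢ) / Σ(cᵢ·n₁ᵢ/nᵢ), with n₁ᵢ = aᵢ+bᵢ (exposed), n₀ᵢ = cᵢ+dᵢ (unexposed), nᵢ = n₁ᵢ+n₀ᵢ.
Stratum 1 (Site A): n₁ = 136, n₀ = 102, n = 238; a·n₀/n = 60·102/238 = 25.7143; c·n₁/n = 34·136/238 = 19.4286
Stratum 2 (Site B): n₁ = 248, n₀ = 202, n = 450; a·n₀/n = 119·202/450 = 53.4178; c·n₁/n = 37·248/450 = 20.3911
Stratum 3 (Site C): n₁ = 295, n₀ = 207, n = 502; a·n₀/n = 180·207/502 = 74.2231; c·n₁/n = 65·295/502 = 38.1972
RR_MH = (25.7143 + 53.4178 + 74.2231) / (19.4286 + 20.3911 + 38.1972) = 153.3552 / 78.0169 = 1.96567

1.966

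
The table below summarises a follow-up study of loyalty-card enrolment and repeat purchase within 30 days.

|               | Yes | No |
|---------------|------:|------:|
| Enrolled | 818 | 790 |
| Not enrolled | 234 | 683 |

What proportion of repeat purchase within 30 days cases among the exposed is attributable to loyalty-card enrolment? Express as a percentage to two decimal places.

Cells: a = 818, b = 790, c = 234, d = 683.
Risk in exposed = 818/1608 = 0.50871; risk in unexposed = 234/917 = 0.25518.
RR = 0.50871/0.25518 = 1.99352
AR% = (RR − 1)/RR × 100 = (1.99352 − 1)/1.99352 × 100 = 49.8375%

49.84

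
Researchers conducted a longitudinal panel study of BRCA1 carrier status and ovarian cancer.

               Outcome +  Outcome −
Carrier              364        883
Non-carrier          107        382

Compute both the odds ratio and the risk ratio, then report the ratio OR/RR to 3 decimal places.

1.103

Cells: a = 364, b = 883, c = 107, d = 382.
OR = (364·382)/(883·107) = 139048/94481 = 1.47170
Risk in exposed = 364/1247 = 0.29190; risk in unexposed = 107/489 = 0.21881; RR = 1.33401
OR/RR = 1.47170 / 1.33401 = 1.10322
The outcome is not rare, so the OR lies further from 1 than the RR.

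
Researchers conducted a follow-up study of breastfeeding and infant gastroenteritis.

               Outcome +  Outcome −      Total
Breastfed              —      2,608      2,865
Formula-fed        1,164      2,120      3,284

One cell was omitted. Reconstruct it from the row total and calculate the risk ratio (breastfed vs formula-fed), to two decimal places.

0.25

The missing cell is in the exposed row: 2865 − 2608 = 257.
So a = 257, b = 2608, c = 1164, d = 2120.
RR = [a/(a+b)] / [c/(c+d)] = (257/2865) / (1164/3284) = 0.08970/0.35445 = 0.25308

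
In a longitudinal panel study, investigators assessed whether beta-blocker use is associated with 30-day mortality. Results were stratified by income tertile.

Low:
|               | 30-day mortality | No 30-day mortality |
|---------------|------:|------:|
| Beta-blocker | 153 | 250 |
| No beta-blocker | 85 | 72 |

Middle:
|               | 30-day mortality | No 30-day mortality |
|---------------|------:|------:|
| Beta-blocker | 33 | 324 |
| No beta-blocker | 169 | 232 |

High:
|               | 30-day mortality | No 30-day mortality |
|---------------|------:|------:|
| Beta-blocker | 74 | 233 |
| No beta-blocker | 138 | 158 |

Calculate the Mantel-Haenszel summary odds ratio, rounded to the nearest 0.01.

OR_MH = Σ(aᵢdᵢ/nᵢ) / Σ(bᵢcᵢ/nᵢ), where nᵢ is the stratum total.
Stratum 1 (Low): n = 560; a·d/n = 153·72/560 = 19.6714; b·c/n = 250·85/560 = 37.9464
Stratum 2 (Middle): n = 758; a·d/n = 33·232/758 = 10.1003; b·c/n = 324·169/758 = 72.2375
Stratum 3 (High): n = 603; a·d/n = 74·158/603 = 19.3897; b·c/n = 233·138/603 = 53.3234
OR_MH = (19.6714 + 10.1003 + 19.3897) / (37.9464 + 72.2375 + 53.3234) = 49.1614 / 163.5073 = 0.30067

0.30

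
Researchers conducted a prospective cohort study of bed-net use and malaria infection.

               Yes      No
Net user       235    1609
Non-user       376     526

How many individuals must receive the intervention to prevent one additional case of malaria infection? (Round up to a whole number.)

Risk in treated group = 235/1844 = 0.12744; risk in control = 376/902 = 0.41685.
Absolute risk reduction = 0.41685 − 0.12744 = 0.28941
NNT = 1 / ARR = 1 / 0.28941 = 3.455 → round up → 4

4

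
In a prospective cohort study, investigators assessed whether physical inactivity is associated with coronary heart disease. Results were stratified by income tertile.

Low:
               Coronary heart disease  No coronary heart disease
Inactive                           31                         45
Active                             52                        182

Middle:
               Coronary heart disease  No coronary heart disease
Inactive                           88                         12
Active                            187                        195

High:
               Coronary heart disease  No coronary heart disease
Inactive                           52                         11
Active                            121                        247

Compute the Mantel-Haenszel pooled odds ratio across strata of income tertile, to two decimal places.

5.47

OR_MH = Σ(aᵢdᵢ/nᵢ) / Σ(bᵢcᵢ/nᵢ), where nᵢ is the stratum total.
Stratum 1 (Low): n = 310; a·d/n = 31·182/310 = 18.2000; b·c/n = 45·52/310 = 7.5484
Stratum 2 (Middle): n = 482; a·d/n = 88·195/482 = 35.6017; b·c/n = 12·187/482 = 4.6556
Stratum 3 (High): n = 431; a·d/n = 52·247/431 = 29.8005; b·c/n = 11·121/431 = 3.0882
OR_MH = (18.2000 + 35.6017 + 29.8005) / (7.5484 + 4.6556 + 3.0882) = 83.6021 / 15.2922 = 5.46699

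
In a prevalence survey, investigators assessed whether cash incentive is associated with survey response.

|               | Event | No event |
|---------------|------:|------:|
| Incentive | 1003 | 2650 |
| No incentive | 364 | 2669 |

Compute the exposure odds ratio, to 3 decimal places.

2.775

Cells: a = 1003, b = 2650, c = 364, d = 2669.
OR = (a·d)/(b·c) = (1003 × 2669) / (2650 × 364) = 2677007 / 964600 = 2.77525
The odds of survey response are about 2.78 times as high in the incentive group.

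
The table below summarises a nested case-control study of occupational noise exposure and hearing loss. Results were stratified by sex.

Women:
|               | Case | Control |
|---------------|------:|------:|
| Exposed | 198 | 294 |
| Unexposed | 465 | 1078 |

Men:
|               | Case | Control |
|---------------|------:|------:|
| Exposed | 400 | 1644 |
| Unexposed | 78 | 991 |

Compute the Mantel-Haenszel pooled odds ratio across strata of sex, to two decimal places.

OR_MH = Σ(aᵢdᵢ/nᵢ) / Σ(bᵢcᵢ/nᵢ), where nᵢ is the stratum total.
Stratum 1 (Women): n = 2035; a·d/n = 198·1078/2035 = 104.8865; b·c/n = 294·465/2035 = 67.1794
Stratum 2 (Men): n = 3113; a·d/n = 400·991/3113 = 127.3370; b·c/n = 1644·78/3113 = 41.1924
OR_MH = (104.8865 + 127.3370) / (67.1794 + 41.1924) = 232.2235 / 108.3718 = 2.14284

2.14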